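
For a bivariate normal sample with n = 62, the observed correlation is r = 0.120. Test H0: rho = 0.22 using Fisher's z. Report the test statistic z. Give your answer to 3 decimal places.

-0.792

Fisher z: atanh(0.120) = 0.120581, atanh(0.22) = 0.223656
z = (z_r − z_0)·√(n−3) = (0.120581 − 0.223656)·√59 = -0.103075 · 7.681146 = -0.792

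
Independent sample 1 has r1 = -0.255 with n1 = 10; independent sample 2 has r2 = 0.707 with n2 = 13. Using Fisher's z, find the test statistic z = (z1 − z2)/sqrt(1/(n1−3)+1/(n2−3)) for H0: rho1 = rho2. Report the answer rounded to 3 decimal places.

Fisher z-transforms: z1 = atanh(-0.255) = -0.260753, z2 = atanh(0.707) = 0.881160; difference d = -1.141913
Var(d) = 1/7 + 1/10 = 0.1428571 + 0.1000000 = 0.2428571
z = d/√Var(d) = -1.141913 / √0.2428571 = -1.141913 / 0.492805 = -2.317

-2.317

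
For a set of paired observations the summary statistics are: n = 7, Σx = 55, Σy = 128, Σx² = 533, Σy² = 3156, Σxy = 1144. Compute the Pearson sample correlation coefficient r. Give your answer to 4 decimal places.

0.4822

S_xy = nΣxy − ΣxΣy = 7·1144 − 55·128 = 8008 − 7040 = 968
S_xx = nΣx² − (Σx)² = 7·533 − 55² = 3731 − 3025 = 706
S_yy = nΣy² − (Σy)² = 7·3156 − 128² = 22092 − 16384 = 5708
r = S_xy / √(S_xx·S_yy) = 968 / √(706·5708) = 968 / √4029848 = 968 / 2007.4481 = 0.4822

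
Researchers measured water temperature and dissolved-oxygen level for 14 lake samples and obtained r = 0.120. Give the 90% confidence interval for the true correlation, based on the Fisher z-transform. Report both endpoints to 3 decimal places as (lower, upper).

z_r = atanh(0.120) = 0.120581;  SE = 1/√(n−3) = 1/√11 = 0.301511
z-limits: 0.120581 ± 1.645·0.301511 = 0.120581 ± 0.495986 = [-0.375405, 0.616567]
ρ-limits: (tanh -0.375405, tanh 0.616567) = (-0.359, 0.549)

(-0.359, 0.549)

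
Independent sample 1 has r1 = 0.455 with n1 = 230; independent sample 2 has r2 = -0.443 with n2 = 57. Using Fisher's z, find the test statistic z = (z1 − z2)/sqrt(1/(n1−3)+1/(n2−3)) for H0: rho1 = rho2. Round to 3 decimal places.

z1 = atanh(0.455) = 0.490988,  z2 = atanh(-0.443) = -0.475957
SE = √(1/(n1−3) + 1/(n2−3)) = √(1/227 + 1/54) = √(0.0044053 + 0.0185185) = √0.0229238 = 0.151406
z = (z1 − z2)/SE = (0.490988 − (-0.475957)) / 0.151406 = 0.966945 / 0.151406 = 6.386

6.386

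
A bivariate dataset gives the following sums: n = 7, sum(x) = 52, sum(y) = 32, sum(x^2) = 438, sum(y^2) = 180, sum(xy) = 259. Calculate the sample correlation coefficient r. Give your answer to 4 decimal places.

0.5098

S_xy = nΣxy − ΣxΣy = 7·259 − 52·32 = 1813 − 1664 = 149
S_xx = nΣx² − (Σx)² = 7·438 − 52² = 3066 − 2704 = 362
S_yy = nΣy² − (Σy)² = 7·180 − 32² = 1260 − 1024 = 236
r = S_xy / √(S_xx·S_yy) = 149 / √(362·236) = 149 / √85432 = 149 / 292.2875 = 0.5098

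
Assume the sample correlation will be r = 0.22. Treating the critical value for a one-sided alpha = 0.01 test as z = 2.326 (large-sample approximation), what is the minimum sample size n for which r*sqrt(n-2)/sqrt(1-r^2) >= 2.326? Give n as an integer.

Need r·√(n−2)/√(1−r²) ≥ 2.326
√(n−2) ≥ 2.326·√(1−0.0484) / 0.22 = 2.326·0.975500 / 0.22 = 10.3137
n−2 ≥ 106.3724  ⇒  n ≥ 108.3724
Smallest integer n = 109

109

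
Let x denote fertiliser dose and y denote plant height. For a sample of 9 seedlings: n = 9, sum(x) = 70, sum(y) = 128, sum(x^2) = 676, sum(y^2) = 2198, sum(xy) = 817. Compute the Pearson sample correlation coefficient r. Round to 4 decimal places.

-0.8012

S_xy = nΣxy − ΣxΣy = 9·817 − 70·128 = 7353 − 8960 = -1607
S_xx = nΣx² − (Σx)² = 9·676 − 70² = 6084 − 4900 = 1184
S_yy = nΣy² − (Σy)² = 9·2198 − 128² = 19782 − 16384 = 3398
r = S_xy / √(S_xx·S_yy) = -1607 / √(1184·3398) = -1607 / √4023232 = -1607 / 2005.7996 = -0.8012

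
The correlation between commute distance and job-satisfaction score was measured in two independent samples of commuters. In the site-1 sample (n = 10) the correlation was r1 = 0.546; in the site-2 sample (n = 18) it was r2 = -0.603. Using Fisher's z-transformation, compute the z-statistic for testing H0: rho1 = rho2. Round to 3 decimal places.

2.863

Fisher z-transforms: z1 = atanh(0.546) = 0.612665, z2 = atanh(-0.603) = -0.697848; difference d = 1.310513
Var(d) = 1/7 + 1/15 = 0.1428571 + 0.0666667 = 0.2095238
z = d/√Var(d) = 1.310513 / √0.2095238 = 1.310513 / 0.457738 = 2.863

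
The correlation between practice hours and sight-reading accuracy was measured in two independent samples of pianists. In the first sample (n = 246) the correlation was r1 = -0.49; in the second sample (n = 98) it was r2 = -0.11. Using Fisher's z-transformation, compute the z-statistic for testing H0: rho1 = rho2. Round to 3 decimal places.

-3.517

Fisher z-transforms: z1 = atanh(-0.49) = -0.536060, z2 = atanh(-0.11) = -0.110447; difference d = -0.425613
Var(d) = 1/243 + 1/95 = 0.0041152 + 0.0105263 = 0.0146415
z = d/√Var(d) = -0.425613 / √0.0146415 = -0.425613 / 0.121002 = -3.517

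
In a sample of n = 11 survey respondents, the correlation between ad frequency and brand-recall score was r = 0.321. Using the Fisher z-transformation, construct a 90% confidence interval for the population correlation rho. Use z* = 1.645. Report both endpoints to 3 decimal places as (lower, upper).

Fisher z: z_r = atanh(r) = ½·ln((1+0.321)/(1−0.321)) = 0.332762
SE(z) = 1/√(n−3) = 1/√8 = 0.353553
90% ⇒ z* = 1.645; margin = 1.645·0.353553 = 0.581595
CI on z-scale: (-0.248833, 0.914357)
Back-transform: tanh(-0.248833) = -0.243821, tanh(0.914357) = 0.723217

(-0.244, 0.723)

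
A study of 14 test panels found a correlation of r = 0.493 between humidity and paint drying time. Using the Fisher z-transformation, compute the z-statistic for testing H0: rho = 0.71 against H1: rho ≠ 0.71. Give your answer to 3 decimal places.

-1.151

z_r = atanh(0.493) = 0.540016,  z_0 = atanh(0.71) = 0.887184
SE = 1/√(n−3) = 1/√11 = 0.301511
z = (z_r − z_0)/SE = (0.540016 − 0.887184) / 0.301511 = -0.347168 / 0.301511 = -1.151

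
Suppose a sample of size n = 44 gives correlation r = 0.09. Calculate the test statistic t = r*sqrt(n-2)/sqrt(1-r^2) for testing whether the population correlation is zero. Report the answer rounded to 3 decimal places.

1 − r² = 1 − 0.0081 = 0.9919;  √(1−r²) = 0.995942
√(n−2) = √42 = 6.480741
t = r·√(n−2)/√(1−r²) = 0.09 · 6.480741 / 0.995942 = 0.586

0.586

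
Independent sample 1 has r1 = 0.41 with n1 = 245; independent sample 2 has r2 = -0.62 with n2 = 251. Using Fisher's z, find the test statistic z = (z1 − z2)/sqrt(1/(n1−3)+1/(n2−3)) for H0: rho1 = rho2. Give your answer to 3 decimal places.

z1 = atanh(0.41) = 0.435611,  z2 = atanh(-0.62) = -0.725005
SE = √(1/(n1−3) + 1/(n2−3)) = √(1/242 + 1/248) = √(0.0041322 + 0.0040323) = √0.0081645 = 0.090358
z = (z1 − z2)/SE = (0.435611 − (-0.725005)) / 0.090358 = 1.160616 / 0.090358 = 12.845

12.845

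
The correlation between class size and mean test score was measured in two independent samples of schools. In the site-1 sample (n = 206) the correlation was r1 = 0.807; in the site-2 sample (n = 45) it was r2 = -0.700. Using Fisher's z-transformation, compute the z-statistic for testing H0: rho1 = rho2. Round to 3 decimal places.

z1 = atanh(0.807) = 1.118367,  z2 = atanh(-0.700) = -0.867301
SE = √(1/(n1−3) + 1/(n2−3)) = √(1/203 + 1/42) = √(0.0049261 + 0.0238095) = √0.0287356 = 0.169516
z = (z1 − z2)/SE = (1.118367 − (-0.867301)) / 0.169516 = 1.985668 / 0.169516 = 11.714

11.714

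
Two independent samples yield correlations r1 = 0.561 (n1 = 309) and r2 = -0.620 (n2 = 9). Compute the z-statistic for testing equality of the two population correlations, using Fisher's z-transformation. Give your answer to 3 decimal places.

3.297

Fisher z-transforms: z1 = atanh(0.561) = 0.634291, z2 = atanh(-0.620) = -0.725005; difference d = 1.359296
Var(d) = 1/306 + 1/6 = 0.0032680 + 0.1666667 = 0.1699347
z = d/√Var(d) = 1.359296 / √0.1699347 = 1.359296 / 0.412231 = 3.297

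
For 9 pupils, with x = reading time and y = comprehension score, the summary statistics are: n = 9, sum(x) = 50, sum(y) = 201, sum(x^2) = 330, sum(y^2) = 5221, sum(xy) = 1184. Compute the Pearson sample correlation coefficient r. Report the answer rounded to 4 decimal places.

0.3444

S_xy = nΣxy − ΣxΣy = 9·1184 − 50·201 = 10656 − 10050 = 606
S_xx = nΣx² − (Σx)² = 9·330 − 50² = 2970 − 2500 = 470
S_yy = nΣy² − (Σy)² = 9·5221 − 201² = 46989 − 40401 = 6588
r = S_xy / √(S_xx·S_yy) = 606 / √(470·6588) = 606 / √3096360 = 606 / 1759.6477 = 0.3444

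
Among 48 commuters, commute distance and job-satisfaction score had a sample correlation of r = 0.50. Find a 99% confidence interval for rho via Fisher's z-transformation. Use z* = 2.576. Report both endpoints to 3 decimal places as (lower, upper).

Fisher z: z_r = atanh(r) = ½·ln((1+0.50)/(1−0.50)) = 0.549306
SE(z) = 1/√(n−3) = 1/√45 = 0.149071
99% ⇒ z* = 2.576; margin = 2.576·0.149071 = 0.384007
CI on z-scale: (0.165299, 0.933313)
Back-transform: tanh(0.165299) = 0.163810, tanh(0.933313) = 0.732135

(0.164, 0.732)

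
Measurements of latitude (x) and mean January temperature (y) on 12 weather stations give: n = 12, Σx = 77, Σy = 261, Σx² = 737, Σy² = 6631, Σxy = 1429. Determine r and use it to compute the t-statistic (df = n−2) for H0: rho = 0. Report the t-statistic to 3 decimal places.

Numerator: nΣxy − (Σx)(Σy) = 12·1429 − (77)(261) = -2949
Denominator: √[(nΣx²−(Σx)²)(nΣy²−(Σy)²)]
  nΣx²−(Σx)² = 12·737 − 5929 = 2915;  nΣy²−(Σy)² = 12·6631 − 68121 = 11451
  √(2915·11451) = √33379665 = 5777.5137
r = -2949 / 5777.5137 = -0.5104
t = r·√(n−2)/√(1−r²) = -0.5104·√10 / √(1−0.260508) = -1.614027 / 0.859937 = -1.877

-1.877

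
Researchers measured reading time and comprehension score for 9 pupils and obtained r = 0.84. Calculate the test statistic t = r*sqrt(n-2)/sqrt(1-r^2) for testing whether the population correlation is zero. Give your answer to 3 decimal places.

4.096

t = r·√(n−2) / √(1−r²) with r = 0.84, n = 9
  = 0.84·√7 / √(1 − 0.7056)
  = 0.84·2.645751 / 0.542586
  = 2.222431 / 0.542586 = 4.096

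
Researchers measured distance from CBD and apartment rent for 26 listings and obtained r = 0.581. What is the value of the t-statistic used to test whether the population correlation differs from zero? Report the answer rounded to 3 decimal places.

t = r·√(n−2) / √(1−r²) with r = 0.581, n = 26
  = 0.581·√24 / √(1 − 0.337561)
  = 0.581·4.898979 / 0.813904
  = 2.846307 / 0.813904 = 3.497

3.497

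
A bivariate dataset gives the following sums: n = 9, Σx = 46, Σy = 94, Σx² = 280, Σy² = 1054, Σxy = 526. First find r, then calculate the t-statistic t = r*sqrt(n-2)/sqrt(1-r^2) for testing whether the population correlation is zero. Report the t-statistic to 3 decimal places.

3.529

Numerator: nΣxy − (Σx)(Σy) = 9·526 − (46)(94) = 410
Denominator: √[(nΣx²−(Σx)²)(nΣy²−(Σy)²)]
  nΣx²−(Σx)² = 9·280 − 2116 = 404;  nΣy²−(Σy)² = 9·1054 − 8836 = 650
  √(404·650) = √262600 = 512.4451
r = 410 / 512.4451 = 0.8001
t = r·√(n−2)/√(1−r²) = 0.8001·√7 / √(1−0.640160) = 2.116866 / 0.599867 = 3.529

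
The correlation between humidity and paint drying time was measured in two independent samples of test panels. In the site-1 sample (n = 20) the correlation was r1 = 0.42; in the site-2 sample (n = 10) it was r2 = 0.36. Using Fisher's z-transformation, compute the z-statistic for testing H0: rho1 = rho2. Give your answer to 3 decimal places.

Fisher z-transforms: z1 = atanh(0.42) = 0.447692, z2 = atanh(0.36) = 0.376886; difference d = 0.070806
Var(d) = 1/17 + 1/7 = 0.0588235 + 0.1428571 = 0.2016806
z = d/√Var(d) = 0.070806 / √0.2016806 = 0.070806 / 0.449089 = 0.158

0.158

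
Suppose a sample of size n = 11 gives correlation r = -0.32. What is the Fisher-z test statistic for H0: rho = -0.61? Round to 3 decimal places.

z_r = atanh(-0.32) = -0.331647,  z_0 = atanh(-0.61) = -0.708921
SE = 1/√(n−3) = 1/√8 = 0.353553
z = (z_r − z_0)/SE = (-0.331647 − (-0.708921)) / 0.353553 = 0.377274 / 0.353553 = 1.067

1.067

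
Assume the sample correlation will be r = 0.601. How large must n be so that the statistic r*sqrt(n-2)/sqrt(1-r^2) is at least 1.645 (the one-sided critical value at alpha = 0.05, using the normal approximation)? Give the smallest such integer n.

7

r√(n−2)/√(1−r²) ≥ 1.645  ⇔  n−2 ≥ (1.645)²·(1−r²)/r²
(1−r²)/r² = (1−0.361201)/0.361201 = 1.7685
n ≥ 2 + 2.706025·1.7685 = 2 + 4.7856 = 6.7856
⌈6.7856⌉ = 7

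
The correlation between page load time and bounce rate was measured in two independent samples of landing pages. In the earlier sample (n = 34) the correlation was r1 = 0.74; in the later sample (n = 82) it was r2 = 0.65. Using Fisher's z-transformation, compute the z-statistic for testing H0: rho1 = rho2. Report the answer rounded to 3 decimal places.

0.827

z1 = atanh(0.74) = 0.950479,  z2 = atanh(0.65) = 0.775299
SE = √(1/(n1−3) + 1/(n2−3)) = √(1/31 + 1/79) = √(0.0322581 + 0.0126582) = √0.0449163 = 0.211935
z = (z1 − z2)/SE = (0.950479 − 0.775299) / 0.211935 = 0.175180 / 0.211935 = 0.827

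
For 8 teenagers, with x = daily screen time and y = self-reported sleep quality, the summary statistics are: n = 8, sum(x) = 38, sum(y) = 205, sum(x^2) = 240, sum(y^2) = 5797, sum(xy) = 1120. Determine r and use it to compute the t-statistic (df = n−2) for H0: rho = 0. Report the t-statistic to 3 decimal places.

Numerator: nΣxy − (Σx)(Σy) = 8·1120 − (38)(205) = 1170
Denominator: √[(nΣx²−(Σx)²)(nΣy²−(Σy)²)]
  nΣx²−(Σx)² = 8·240 − 1444 = 476;  nΣy²−(Σy)² = 8·5797 − 42025 = 4351
  √(476·4351) = √2071076 = 1439.1233
r = 1170 / 1439.1233 = 0.8130
t = r·√(n−2)/√(1−r²) = 0.8130·√6 / √(1−0.660969) = 1.991435 / 0.582264 = 3.420

3.420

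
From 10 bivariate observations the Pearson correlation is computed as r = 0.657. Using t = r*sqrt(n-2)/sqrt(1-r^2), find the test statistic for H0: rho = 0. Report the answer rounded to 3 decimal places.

2.465

t = r·√(n−2) / √(1−r²) with r = 0.657, n = 10
  = 0.657·√8 / √(1 − 0.431649)
  = 0.657·2.828427 / 0.753891
  = 1.858277 / 0.753891 = 2.465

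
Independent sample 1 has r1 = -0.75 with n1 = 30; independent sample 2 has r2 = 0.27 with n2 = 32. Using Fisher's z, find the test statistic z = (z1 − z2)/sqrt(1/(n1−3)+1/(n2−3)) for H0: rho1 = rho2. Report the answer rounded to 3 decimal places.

-4.673

Fisher z-transforms: z1 = atanh(-0.75) = -0.972955, z2 = atanh(0.27) = 0.276864; difference d = -1.249819
Var(d) = 1/27 + 1/29 = 0.0370370 + 0.0344828 = 0.0715198
z = d/√Var(d) = -1.249819 / √0.0715198 = -1.249819 / 0.267432 = -4.673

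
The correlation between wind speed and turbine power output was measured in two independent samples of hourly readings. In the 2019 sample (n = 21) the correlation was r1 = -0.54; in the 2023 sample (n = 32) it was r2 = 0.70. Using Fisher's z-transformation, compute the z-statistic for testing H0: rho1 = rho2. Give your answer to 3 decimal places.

-4.904

Fisher z-transforms: z1 = atanh(-0.54) = -0.604156, z2 = atanh(0.70) = 0.867301; difference d = -1.471457
Var(d) = 1/18 + 1/29 = 0.0555556 + 0.0344828 = 0.0900384
z = d/√Var(d) = -1.471457 / √0.0900384 = -1.471457 / 0.300064 = -4.904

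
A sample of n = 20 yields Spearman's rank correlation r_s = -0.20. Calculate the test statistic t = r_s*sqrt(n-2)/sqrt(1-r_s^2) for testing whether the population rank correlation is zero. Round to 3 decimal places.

1 − r_s² = 1 − 0.0400 = 0.9600;  √(1−r_s²) = 0.979796
√(n−2) = √18 = 4.242641
t = r_s·√(n−2)/√(1−r_s²) = -0.20 · 4.242641 / 0.979796 = -0.866

-0.866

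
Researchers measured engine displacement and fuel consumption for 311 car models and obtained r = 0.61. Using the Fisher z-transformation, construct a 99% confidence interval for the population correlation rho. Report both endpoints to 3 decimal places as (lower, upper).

(0.510, 0.694)

z_r = atanh(0.61) = 0.708921;  SE = 1/√(n−3) = 1/√308 = 0.056980
z-limits: 0.708921 ± 2.576·0.056980 = 0.708921 ± 0.146780 = [0.562141, 0.855701]
ρ-limits: (tanh 0.562141, tanh 0.855701) = (0.510, 0.694)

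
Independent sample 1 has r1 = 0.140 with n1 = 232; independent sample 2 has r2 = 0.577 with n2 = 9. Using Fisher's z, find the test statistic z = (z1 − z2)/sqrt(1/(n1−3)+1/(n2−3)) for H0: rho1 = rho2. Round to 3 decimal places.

Fisher z-transforms: z1 = atanh(0.140) = 0.140926, z2 = atanh(0.577) = 0.657954; difference d = -0.517028
Var(d) = 1/229 + 1/6 = 0.0043668 + 0.1666667 = 0.1710335
z = d/√Var(d) = -0.517028 / √0.1710335 = -0.517028 / 0.413562 = -1.250

-1.250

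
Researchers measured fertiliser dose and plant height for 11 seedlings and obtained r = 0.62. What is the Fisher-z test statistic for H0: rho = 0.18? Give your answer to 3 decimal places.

z_r = atanh(0.62) = 0.725005,  z_0 = atanh(0.18) = 0.181983
SE = 1/√(n−3) = 1/√8 = 0.353553
z = (z_r − z_0)/SE = (0.725005 − 0.181983) / 0.353553 = 0.543022 / 0.353553 = 1.536

1.536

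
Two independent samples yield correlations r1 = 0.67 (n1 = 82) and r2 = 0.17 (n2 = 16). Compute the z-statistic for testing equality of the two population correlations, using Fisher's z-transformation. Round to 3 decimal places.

2.135

z1 = atanh(0.67) = 0.810743,  z2 = atanh(0.17) = 0.171667
SE = √(1/(n1−3) + 1/(n2−3)) = √(1/79 + 1/13) = √(0.0126582 + 0.0769231) = √0.0895813 = 0.299301
z = (z1 − z2)/SE = (0.810743 − 0.171667) / 0.299301 = 0.639076 / 0.299301 = 2.135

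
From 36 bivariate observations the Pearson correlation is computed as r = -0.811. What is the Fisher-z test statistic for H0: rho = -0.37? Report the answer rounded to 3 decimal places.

-4.260

Fisher z: atanh(-0.811) = -1.129944, atanh(-0.37) = -0.388423
z = (z_r − z_0)·√(n−3) = (-1.129944 − (-0.388423))·√33 = -0.741521 · 5.744563 = -4.260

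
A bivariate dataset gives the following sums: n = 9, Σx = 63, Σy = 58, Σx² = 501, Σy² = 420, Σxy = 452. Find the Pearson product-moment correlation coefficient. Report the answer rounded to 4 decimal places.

S_xy = nΣxy − ΣxΣy = 9·452 − 63·58 = 4068 − 3654 = 414
S_xx = nΣx² − (Σx)² = 9·501 − 63² = 4509 − 3969 = 540
S_yy = nΣy² − (Σy)² = 9·420 − 58² = 3780 − 3364 = 416
r = S_xy / √(S_xx·S_yy) = 414 / √(540·416) = 414 / √224640 = 414 / 473.9620 = 0.8735

0.8735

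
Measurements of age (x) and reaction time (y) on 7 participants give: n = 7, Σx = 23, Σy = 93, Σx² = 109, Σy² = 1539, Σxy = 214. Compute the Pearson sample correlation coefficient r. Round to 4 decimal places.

-0.9092

S_xy = nΣxy − ΣxΣy = 7·214 − 23·93 = 1498 − 2139 = -641
S_xx = nΣx² − (Σx)² = 7·109 − 23² = 763 − 529 = 234
S_yy = nΣy² − (Σy)² = 7·1539 − 93² = 10773 − 8649 = 2124
r = S_xy / √(S_xx·S_yy) = -641 / √(234·2124) = -641 / √497016 = -641 / 704.9936 = -0.9092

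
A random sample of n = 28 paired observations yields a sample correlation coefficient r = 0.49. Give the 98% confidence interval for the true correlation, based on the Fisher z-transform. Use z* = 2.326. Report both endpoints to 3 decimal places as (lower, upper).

Fisher z: z_r = atanh(r) = ½·ln((1+0.49)/(1−0.49)) = 0.536060
SE(z) = 1/√(n−3) = 1/√25 = 0.200000
98% ⇒ z* = 2.326; margin = 2.326·0.200000 = 0.465200
CI on z-scale: (0.070860, 1.001260)
Back-transform: tanh(0.070860) = 0.070742, tanh(1.001260) = 0.762123

(0.071, 0.762)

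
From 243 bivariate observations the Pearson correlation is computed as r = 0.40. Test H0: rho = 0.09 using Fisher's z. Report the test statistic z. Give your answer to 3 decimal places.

Fisher z: atanh(0.40) = 0.423649, atanh(0.09) = 0.090244
z = (z_r − z_0)·√(n−3) = (0.423649 − 0.090244)·√240 = 0.333405 · 15.491933 = 5.165

5.165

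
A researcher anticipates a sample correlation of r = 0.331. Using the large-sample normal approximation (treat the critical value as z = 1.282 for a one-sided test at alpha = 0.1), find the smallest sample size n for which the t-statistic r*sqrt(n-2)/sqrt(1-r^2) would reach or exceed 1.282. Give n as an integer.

r√(n−2)/√(1−r²) ≥ 1.282  ⇔  n−2 ≥ (1.282)²·(1−r²)/r²
(1−r²)/r² = (1−0.109561)/0.109561 = 8.1273
n ≥ 2 + 1.643524·8.1273 = 2 + 13.3574 = 15.3574
⌈15.3574⌉ = 16

16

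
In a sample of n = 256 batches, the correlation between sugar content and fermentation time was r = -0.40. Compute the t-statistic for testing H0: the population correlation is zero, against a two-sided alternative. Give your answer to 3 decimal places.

1 − r² = 1 − 0.1600 = 0.8400;  √(1−r²) = 0.916515
√(n−2) = √254 = 15.937377
t = r·√(n−2)/√(1−r²) = -0.40 · 15.937377 / 0.916515 = -6.956

-6.956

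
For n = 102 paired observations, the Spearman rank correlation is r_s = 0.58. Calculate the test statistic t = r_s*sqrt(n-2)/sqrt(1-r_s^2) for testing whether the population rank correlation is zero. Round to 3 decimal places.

7.120

t = r_s·√(n−2) / √(1−r_s²) with r_s = 0.58, n = 102
  = 0.58·√100 / √(1 − 0.3364)
  = 0.58·10.000000 / 0.814616
  = 5.800000 / 0.814616 = 7.120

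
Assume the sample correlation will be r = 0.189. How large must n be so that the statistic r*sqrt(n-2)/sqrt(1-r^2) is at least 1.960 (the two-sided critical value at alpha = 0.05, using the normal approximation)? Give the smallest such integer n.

106

r√(n−2)/√(1−r²) ≥ 1.960  ⇔  n−2 ≥ (1.960)²·(1−r²)/r²
(1−r²)/r² = (1−0.035721)/0.035721 = 26.9947
n ≥ 2 + 3.8416·26.9947 = 2 + 103.7028 = 105.7028
⌈105.7028⌉ = 106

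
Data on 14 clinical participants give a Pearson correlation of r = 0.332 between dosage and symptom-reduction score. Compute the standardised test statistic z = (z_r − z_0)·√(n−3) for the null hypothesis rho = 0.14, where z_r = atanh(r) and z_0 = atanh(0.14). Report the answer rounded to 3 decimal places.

Fisher z: atanh(0.332) = 0.345074, atanh(0.14) = 0.140926
z = (z_r − z_0)·√(n−3) = (0.345074 − 0.140926)·√11 = 0.204148 · 3.316625 = 0.677

0.677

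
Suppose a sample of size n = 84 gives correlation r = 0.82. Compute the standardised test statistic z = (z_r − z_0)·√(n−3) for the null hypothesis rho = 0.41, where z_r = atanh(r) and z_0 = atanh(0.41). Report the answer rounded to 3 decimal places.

z_r = atanh(0.82) = 1.156817,  z_0 = atanh(0.41) = 0.435611
SE = 1/√(n−3) = 1/√81 = 0.111111
z = (z_r − z_0)/SE = (1.156817 − 0.435611) / 0.111111 = 0.721206 / 0.111111 = 6.491

6.491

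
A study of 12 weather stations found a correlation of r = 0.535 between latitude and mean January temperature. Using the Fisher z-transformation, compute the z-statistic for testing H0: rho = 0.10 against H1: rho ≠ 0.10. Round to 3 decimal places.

1.490

Fisher z: atanh(0.535) = 0.597124, atanh(0.10) = 0.100335
z = (z_r − z_0)·√(n−3) = (0.597124 − 0.100335)·√9 = 0.496789 · 3.000000 = 1.490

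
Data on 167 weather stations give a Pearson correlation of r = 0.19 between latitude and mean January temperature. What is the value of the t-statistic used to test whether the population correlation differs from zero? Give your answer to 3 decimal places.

2.486

t = r·√(n−2) / √(1−r²) with r = 0.19, n = 167
  = 0.19·√165 / √(1 − 0.0361)
  = 0.19·12.845233 / 0.981784
  = 2.440594 / 0.981784 = 2.486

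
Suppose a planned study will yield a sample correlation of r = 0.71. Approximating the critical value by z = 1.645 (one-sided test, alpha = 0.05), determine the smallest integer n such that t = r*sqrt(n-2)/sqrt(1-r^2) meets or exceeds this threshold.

r√(n−2)/√(1−r²) ≥ 1.645  ⇔  n−2 ≥ (1.645)²·(1−r²)/r²
(1−r²)/r² = (1−0.5041)/0.5041 = 0.9837
n ≥ 2 + 2.706025·0.9837 = 2 + 2.6619 = 4.6619
⌈4.6619⌉ = 5

5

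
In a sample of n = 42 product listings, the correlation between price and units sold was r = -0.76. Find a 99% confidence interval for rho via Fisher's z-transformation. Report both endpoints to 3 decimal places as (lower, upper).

(-0.887, -0.525)

Fisher z: z_r = atanh(r) = ½·ln((1+(-0.76))/(1−(-0.76))) = -0.996215
SE(z) = 1/√(n−3) = 1/√39 = 0.160128
99% ⇒ z* = 2.576; margin = 2.576·0.160128 = 0.412490
CI on z-scale: (-1.408705, -0.583725)
Back-transform: tanh(-1.408705) = -0.887219, tanh(-0.583725) = -0.525368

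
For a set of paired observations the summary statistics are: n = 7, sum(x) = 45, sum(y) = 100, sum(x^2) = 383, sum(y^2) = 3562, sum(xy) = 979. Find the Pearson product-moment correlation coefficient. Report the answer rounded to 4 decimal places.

S_xy = nΣxy − ΣxΣy = 7·979 − 45·100 = 6853 − 4500 = 2353
S_xx = nΣx² − (Σx)² = 7·383 − 45² = 2681 − 2025 = 656
S_yy = nΣy² − (Σy)² = 7·3562 − 100² = 24934 − 10000 = 14934
r = S_xy / √(S_xx·S_yy) = 2353 / √(656·14934) = 2353 / √9796704 = 2353 / 3129.9687 = 0.7518

0.7518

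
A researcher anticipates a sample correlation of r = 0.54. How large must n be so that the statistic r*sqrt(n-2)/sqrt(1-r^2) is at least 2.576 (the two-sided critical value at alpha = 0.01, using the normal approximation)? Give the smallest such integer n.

r√(n−2)/√(1−r²) ≥ 2.576  ⇔  n−2 ≥ (2.576)²·(1−r²)/r²
(1−r²)/r² = (1−0.2916)/0.2916 = 2.4294
n ≥ 2 + 6.635776·2.4294 = 2 + 16.1210 = 18.1210
⌈18.1210⌉ = 19

19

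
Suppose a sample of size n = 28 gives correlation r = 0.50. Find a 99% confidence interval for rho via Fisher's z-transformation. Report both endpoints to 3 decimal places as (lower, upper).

Fisher z: z_r = atanh(r) = ½·ln((1+0.50)/(1−0.50)) = 0.549306
SE(z) = 1/√(n−3) = 1/√25 = 0.200000
99% ⇒ z* = 2.576; margin = 2.576·0.200000 = 0.515200
CI on z-scale: (0.034106, 1.064506)
Back-transform: tanh(0.034106) = 0.034093, tanh(1.064506) = 0.787382

(0.034, 0.787)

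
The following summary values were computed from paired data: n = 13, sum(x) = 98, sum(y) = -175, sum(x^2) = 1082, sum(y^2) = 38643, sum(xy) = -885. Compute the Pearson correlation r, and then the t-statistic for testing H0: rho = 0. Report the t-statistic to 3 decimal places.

0.411

Numerator: nΣxy − (Σx)(Σy) = 13·(-885) − (98)(-175) = 5645
Denominator: √[(nΣx²−(Σx)²)(nΣy²−(Σy)²)]
  nΣx²−(Σx)² = 13·1082 − 9604 = 4462;  nΣy²−(Σy)² = 13·38643 − 30625 = 471734
  √(4462·471734) = √2104877108 = 45878.9397
r = 5645 / 45878.9397 = 0.1230
t = r·√(n−2)/√(1−r²) = 0.1230·√11 / √(1−0.015129) = 0.407945 / 0.992407 = 0.411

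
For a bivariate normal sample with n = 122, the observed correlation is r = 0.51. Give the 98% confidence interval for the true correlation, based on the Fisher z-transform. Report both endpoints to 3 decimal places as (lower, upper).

z_r = atanh(0.51) = 0.562730;  SE = 1/√(n−3) = 1/√119 = 0.091670
z-limits: 0.562730 ± 2.326·0.091670 = 0.562730 ± 0.213224 = [0.349506, 0.775954]
ρ-limits: (tanh 0.349506, tanh 0.775954) = (0.336, 0.650)

(0.336, 0.650)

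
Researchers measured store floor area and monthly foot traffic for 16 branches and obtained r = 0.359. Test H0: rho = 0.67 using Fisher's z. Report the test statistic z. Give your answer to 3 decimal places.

z_r = atanh(0.359) = 0.375737,  z_0 = atanh(0.67) = 0.810743
SE = 1/√(n−3) = 1/√13 = 0.277350
z = (z_r − z_0)/SE = (0.375737 − 0.810743) / 0.277350 = -0.435006 / 0.277350 = -1.568

-1.568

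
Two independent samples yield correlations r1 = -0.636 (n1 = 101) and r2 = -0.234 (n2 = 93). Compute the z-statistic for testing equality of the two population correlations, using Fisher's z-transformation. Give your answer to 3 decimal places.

-3.514

Fisher z-transforms: z1 = atanh(-0.636) = -0.751428, z2 = atanh(-0.234) = -0.238417; difference d = -0.513011
Var(d) = 1/98 + 1/90 = 0.0102041 + 0.0111111 = 0.0213152
z = d/√Var(d) = -0.513011 / √0.0213152 = -0.513011 / 0.145997 = -3.514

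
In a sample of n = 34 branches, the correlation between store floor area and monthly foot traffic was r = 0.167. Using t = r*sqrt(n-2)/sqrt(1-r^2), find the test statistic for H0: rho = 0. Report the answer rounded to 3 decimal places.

0.958

t = r·√(n−2) / √(1−r²) with r = 0.167, n = 34
  = 0.167·√32 / √(1 − 0.027889)
  = 0.167·5.656854 / 0.985957
  = 0.944695 / 0.985957 = 0.958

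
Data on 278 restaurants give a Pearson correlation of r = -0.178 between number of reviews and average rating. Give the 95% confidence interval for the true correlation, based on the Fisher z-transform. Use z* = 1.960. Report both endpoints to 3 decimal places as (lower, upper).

(-0.290, -0.062)

Fisher z: z_r = atanh(r) = ½·ln((1+(-0.178))/(1−(-0.178))) = -0.179916
SE(z) = 1/√(n−3) = 1/√275 = 0.060302
95% ⇒ z* = 1.960; margin = 1.960·0.060302 = 0.118192
CI on z-scale: (-0.298108, -0.061724)
Back-transform: tanh(-0.298108) = -0.289580, tanh(-0.061724) = -0.061646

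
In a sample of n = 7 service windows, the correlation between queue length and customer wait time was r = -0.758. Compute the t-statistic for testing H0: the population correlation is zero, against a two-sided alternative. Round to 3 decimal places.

-2.599

1 − r² = 1 − 0.574564 = 0.425436;  √(1−r²) = 0.652255
√(n−2) = √5 = 2.236068
t = r·√(n−2)/√(1−r²) = -0.758 · 2.236068 / 0.652255 = -2.599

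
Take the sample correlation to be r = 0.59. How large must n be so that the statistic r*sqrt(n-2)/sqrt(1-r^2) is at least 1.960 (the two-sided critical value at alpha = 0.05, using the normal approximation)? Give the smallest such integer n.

10

Need r·√(n−2)/√(1−r²) ≥ 1.960
√(n−2) ≥ 1.960·√(1−0.3481) / 0.59 = 1.960·0.807403 / 0.59 = 2.6822
n−2 ≥ 7.1942  ⇒  n ≥ 9.1942
Smallest integer n = 10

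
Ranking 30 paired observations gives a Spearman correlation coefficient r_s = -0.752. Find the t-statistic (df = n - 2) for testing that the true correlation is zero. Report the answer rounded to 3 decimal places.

-6.037

t = r_s·√(n−2) / √(1−r_s²) with r_s = -0.752, n = 30
  = -0.752·√28 / √(1 − 0.565504)
  = -0.752·5.291503 / 0.659163
  = -3.979210 / 0.659163 = -6.037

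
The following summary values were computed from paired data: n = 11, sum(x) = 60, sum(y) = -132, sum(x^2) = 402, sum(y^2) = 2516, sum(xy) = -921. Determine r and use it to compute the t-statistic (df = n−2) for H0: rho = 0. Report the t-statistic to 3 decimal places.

Numerator: nΣxy − (Σx)(Σy) = 11·(-921) − (60)(-132) = -2211
Denominator: √[(nΣx²−(Σx)²)(nΣy²−(Σy)²)]
  nΣx²−(Σx)² = 11·402 − 3600 = 822;  nΣy²−(Σy)² = 11·2516 − 17424 = 10252
  √(822·10252) = √8427144 = 2902.9544
r = -2211 / 2902.9544 = -0.7616
t = r·√(n−2)/√(1−r²) = -0.7616·√9 / √(1−0.580035) = -2.284800 / 0.648047 = -3.526

-3.526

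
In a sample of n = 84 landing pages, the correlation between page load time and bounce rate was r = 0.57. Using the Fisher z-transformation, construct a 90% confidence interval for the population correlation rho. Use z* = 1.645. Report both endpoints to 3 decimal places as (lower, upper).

(0.434, 0.681)

z_r = atanh(0.57) = 0.647523;  SE = 1/√(n−3) = 1/√81 = 0.111111
z-limits: 0.647523 ± 1.645·0.111111 = 0.647523 ± 0.182778 = [0.464745, 0.830301]
ρ-limits: (tanh 0.464745, tanh 0.830301) = (0.434, 0.681)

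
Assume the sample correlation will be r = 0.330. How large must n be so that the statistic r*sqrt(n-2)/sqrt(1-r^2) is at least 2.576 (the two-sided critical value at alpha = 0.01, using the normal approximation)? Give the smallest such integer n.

57

Need r·√(n−2)/√(1−r²) ≥ 2.576
√(n−2) ≥ 2.576·√(1−0.108900) / 0.330 = 2.576·0.943981 / 0.330 = 7.3688
n−2 ≥ 54.2992  ⇒  n ≥ 56.2992
Smallest integer n = 57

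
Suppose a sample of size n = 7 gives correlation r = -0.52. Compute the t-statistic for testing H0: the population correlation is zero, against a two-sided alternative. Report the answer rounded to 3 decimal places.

1 − r² = 1 − 0.2704 = 0.7296;  √(1−r²) = 0.854166
√(n−2) = √5 = 2.236068
t = r·√(n−2)/√(1−r²) = -0.52 · 2.236068 / 0.854166 = -1.361

-1.361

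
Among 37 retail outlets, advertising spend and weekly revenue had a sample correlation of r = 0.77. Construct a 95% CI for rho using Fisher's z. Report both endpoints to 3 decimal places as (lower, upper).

z_r = atanh(0.77) = 1.020328;  SE = 1/√(n−3) = 1/√34 = 0.171499
z-limits: 1.020328 ± 1.960·0.171499 = 1.020328 ± 0.336138 = [0.684190, 1.356466]
ρ-limits: (tanh 0.684190, tanh 1.356466) = (0.594, 0.876)

(0.594, 0.876)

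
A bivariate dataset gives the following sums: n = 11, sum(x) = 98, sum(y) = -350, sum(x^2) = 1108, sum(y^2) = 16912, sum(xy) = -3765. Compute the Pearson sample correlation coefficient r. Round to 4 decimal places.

-0.5553

S_xy = nΣxy − ΣxΣy = 11·(-3765) − 98·(-350) = -41415 − (-34300) = -7115
S_xx = nΣx² − (Σx)² = 11·1108 − 98² = 12188 − 9604 = 2584
S_yy = nΣy² − (Σy)² = 11·16912 − (-350)² = 186032 − 122500 = 63532
r = S_xy / √(S_xx·S_yy) = -7115 / √(2584·63532) = -7115 / √164166688 = -7115 / 12812.7549 = -0.5553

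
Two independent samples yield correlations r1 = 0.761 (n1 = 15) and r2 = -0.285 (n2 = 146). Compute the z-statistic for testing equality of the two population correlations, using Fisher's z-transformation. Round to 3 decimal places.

Fisher z-transforms: z1 = atanh(0.761) = 0.998587, z2 = atanh(-0.285) = -0.293116; difference d = 1.291703
Var(d) = 1/12 + 1/143 = 0.0833333 + 0.0069930 = 0.0903263
z = d/√Var(d) = 1.291703 / √0.0903263 = 1.291703 / 0.300543 = 4.298

4.298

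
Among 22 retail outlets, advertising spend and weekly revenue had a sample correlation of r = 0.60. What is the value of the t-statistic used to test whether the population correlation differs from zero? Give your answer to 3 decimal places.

t = r·√(n−2) / √(1−r²) with r = 0.60, n = 22
  = 0.60·√20 / √(1 − 0.3600)
  = 0.60·4.472136 / 0.800000
  = 2.683282 / 0.800000 = 3.354

3.354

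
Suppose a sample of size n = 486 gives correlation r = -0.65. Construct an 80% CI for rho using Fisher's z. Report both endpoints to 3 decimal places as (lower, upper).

z_r = atanh(-0.65) = -0.775299;  SE = 1/√(n−3) = 1/√483 = 0.045502
z-limits: -0.775299 ± 1.282·0.045502 = -0.775299 ± 0.058334 = [-0.833633, -0.716965]
ρ-limits: (tanh -0.833633, tanh -0.716965) = (-0.682, -0.615)

(-0.682, -0.615)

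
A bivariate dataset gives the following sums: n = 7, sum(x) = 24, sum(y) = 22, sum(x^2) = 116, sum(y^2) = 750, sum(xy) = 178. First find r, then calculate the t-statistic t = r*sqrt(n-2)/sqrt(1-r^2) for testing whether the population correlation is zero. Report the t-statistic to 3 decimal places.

Numerator: nΣxy − (Σx)(Σy) = 7·178 − (24)(22) = 718
Denominator: √[(nΣx²−(Σx)²)(nΣy²−(Σy)²)]
  nΣx²−(Σx)² = 7·116 − 576 = 236;  nΣy²−(Σy)² = 7·750 − 484 = 4766
  √(236·4766) = √1124776 = 1060.5546
r = 718 / 1060.5546 = 0.6770
t = r·√(n−2)/√(1−r²) = 0.6770·√5 / √(1−0.458329) = 1.513818 / 0.735983 = 2.057

2.057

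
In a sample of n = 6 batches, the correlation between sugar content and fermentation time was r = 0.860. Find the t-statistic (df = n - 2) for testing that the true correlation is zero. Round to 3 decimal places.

t = r·√(n−2) / √(1−r²) with r = 0.860, n = 6
  = 0.860·√4 / √(1 − 0.739600)
  = 0.860·2.000000 / 0.510294
  = 1.720000 / 0.510294 = 3.371

3.371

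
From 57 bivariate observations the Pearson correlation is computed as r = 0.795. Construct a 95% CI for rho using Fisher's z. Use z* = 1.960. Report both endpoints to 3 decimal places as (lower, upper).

Fisher z: z_r = atanh(r) = ½·ln((1+0.795)/(1−0.795)) = 1.084875
SE(z) = 1/√(n−3) = 1/√54 = 0.136083
95% ⇒ z* = 1.960; margin = 1.960·0.136083 = 0.266723
CI on z-scale: (0.818152, 1.351598)
Back-transform: tanh(0.818152) = 0.674063, tanh(1.351598) = 0.874430

(0.674, 0.874)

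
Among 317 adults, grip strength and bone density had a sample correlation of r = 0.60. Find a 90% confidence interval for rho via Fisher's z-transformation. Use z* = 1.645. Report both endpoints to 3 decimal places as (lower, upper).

z_r = atanh(0.60) = 0.693147;  SE = 1/√(n−3) = 1/√314 = 0.056433
z-limits: 0.693147 ± 1.645·0.056433 = 0.693147 ± 0.092832 = [0.600315, 0.785979]
ρ-limits: (tanh 0.600315, tanh 0.785979) = (0.537, 0.656)

(0.537, 0.656)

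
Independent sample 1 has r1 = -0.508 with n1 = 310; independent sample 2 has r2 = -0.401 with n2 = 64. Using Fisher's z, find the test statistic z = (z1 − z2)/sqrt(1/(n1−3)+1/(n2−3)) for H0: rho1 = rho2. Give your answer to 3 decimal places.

z1 = atanh(-0.508) = -0.560030,  z2 = atanh(-0.401) = -0.424840
SE = √(1/(n1−3) + 1/(n2−3)) = √(1/307 + 1/61) = √(0.0032573 + 0.0163934) = √0.0196507 = 0.140181
z = (z1 − z2)/SE = (-0.560030 − (-0.424840)) / 0.140181 = -0.135190 / 0.140181 = -0.964

-0.964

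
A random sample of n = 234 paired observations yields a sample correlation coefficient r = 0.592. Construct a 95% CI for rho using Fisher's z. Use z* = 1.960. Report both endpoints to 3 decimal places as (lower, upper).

(0.502, 0.669)

Fisher z: z_r = atanh(r) = ½·ln((1+0.592)/(1−0.592)) = 0.680740
SE(z) = 1/√(n−3) = 1/√231 = 0.065795
95% ⇒ z* = 1.960; margin = 1.960·0.065795 = 0.128958
CI on z-scale: (0.551782, 0.809698)
Back-transform: tanh(0.551782) = 0.501855, tanh(0.809698) = 0.669424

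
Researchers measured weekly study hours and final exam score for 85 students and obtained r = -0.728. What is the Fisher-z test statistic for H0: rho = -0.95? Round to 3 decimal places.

z_r = atanh(-0.728) = -0.924459,  z_0 = atanh(-0.95) = -1.831781
SE = 1/√(n−3) = 1/√82 = 0.110432
z = (z_r − z_0)/SE = (-0.924459 − (-1.831781)) / 0.110432 = 0.907322 / 0.110432 = 8.216

8.216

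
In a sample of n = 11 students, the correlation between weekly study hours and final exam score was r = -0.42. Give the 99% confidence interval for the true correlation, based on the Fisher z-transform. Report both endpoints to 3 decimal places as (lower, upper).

(-0.876, 0.433)

z_r = atanh(-0.42) = -0.447692;  SE = 1/√(n−3) = 1/√8 = 0.353553
z-limits: -0.447692 ± 2.576·0.353553 = -0.447692 ± 0.910753 = [-1.358445, 0.463061]
ρ-limits: (tanh -1.358445, tanh 0.463061) = (-0.876, 0.433)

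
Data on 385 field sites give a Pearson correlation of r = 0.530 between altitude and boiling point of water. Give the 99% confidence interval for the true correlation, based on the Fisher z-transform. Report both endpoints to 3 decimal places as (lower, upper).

z_r = atanh(0.530) = 0.590145;  SE = 1/√(n−3) = 1/√382 = 0.051164
z-limits: 0.590145 ± 2.576·0.051164 = 0.590145 ± 0.131798 = [0.458347, 0.721943]
ρ-limits: (tanh 0.458347, tanh 0.721943) = (0.429, 0.618)

(0.429, 0.618)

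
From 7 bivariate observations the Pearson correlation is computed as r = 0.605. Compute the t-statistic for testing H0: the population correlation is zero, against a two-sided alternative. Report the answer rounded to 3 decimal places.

1 − r² = 1 − 0.366025 = 0.633975;  √(1−r²) = 0.796225
√(n−2) = √5 = 2.236068
t = r·√(n−2)/√(1−r²) = 0.605 · 2.236068 / 0.796225 = 1.699

1.699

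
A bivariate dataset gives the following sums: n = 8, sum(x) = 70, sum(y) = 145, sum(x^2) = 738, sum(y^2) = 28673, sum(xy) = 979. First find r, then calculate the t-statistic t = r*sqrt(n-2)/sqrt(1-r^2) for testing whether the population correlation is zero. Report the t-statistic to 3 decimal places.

S_xy = nΣxy − ΣxΣy = 8·979 − 70·145 = 7832 − 10150 = -2318
S_xx = nΣx² − (Σx)² = 8·738 − 70² = 5904 − 4900 = 1004
S_yy = nΣy² − (Σy)² = 8·28673 − 145² = 229384 − 21025 = 208359
r = S_xy / √(S_xx·S_yy) = -2318 / √(1004·208359) = -2318 / √209192436 = -2318 / 14463.4863 = -0.1603
t = r·√(n−2)/√(1−r²) = -0.1603·√6 / √(1−0.025696) = -0.392653 / 0.987068 = -0.398

-0.398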